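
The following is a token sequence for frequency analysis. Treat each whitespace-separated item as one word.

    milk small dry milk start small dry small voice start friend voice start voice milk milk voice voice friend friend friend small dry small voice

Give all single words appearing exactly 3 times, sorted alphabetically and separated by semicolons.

Unigram counts meeting the condition (exactly 3 times):
  dry: 3
  start: 3

dry; start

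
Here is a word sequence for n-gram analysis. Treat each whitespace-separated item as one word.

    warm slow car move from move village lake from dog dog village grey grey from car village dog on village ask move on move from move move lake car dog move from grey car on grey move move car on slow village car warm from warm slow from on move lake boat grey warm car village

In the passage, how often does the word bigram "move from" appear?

Scanning the 55 overlapping bigram windows for "move from":
  position 4–5: move from
  position 24–25: move from
  position 31–32: move from

3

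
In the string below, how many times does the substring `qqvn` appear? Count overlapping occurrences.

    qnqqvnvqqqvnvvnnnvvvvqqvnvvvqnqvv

Sliding a length-4 window over the 33 characters (30 positions):
  position 3–6: qqvn
  position 9–12: qqvn
  position 22–25: qqvn

3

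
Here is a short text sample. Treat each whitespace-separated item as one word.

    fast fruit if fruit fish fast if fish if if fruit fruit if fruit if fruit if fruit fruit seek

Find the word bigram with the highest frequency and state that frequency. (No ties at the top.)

"if fruit", 5 times

Bigram frequencies (highest first):
  if fruit: 5
  fruit if: 4
  fruit fruit: 2
  fast fruit: 1
  fruit fish: 1
  fish fast: 1
  … (5 more, each ≤ 1)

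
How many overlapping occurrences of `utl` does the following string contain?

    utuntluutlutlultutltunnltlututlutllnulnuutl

Sliding a length-3 window over the 43 characters (41 positions):
  position 8–10: utl
  position 11–13: utl
  position 17–19: utl
  position 29–31: utl
  position 32–34: utl
  position 41–43: utl

6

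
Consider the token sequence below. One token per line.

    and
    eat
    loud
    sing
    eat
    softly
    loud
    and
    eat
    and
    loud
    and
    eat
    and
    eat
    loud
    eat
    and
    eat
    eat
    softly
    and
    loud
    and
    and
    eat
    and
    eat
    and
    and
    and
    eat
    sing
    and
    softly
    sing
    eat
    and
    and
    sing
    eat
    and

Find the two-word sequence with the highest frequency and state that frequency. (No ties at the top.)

Bigram frequencies (highest first):
  and eat: 8
  eat and: 7
  and and: 4
  sing eat: 3
  loud and: 3
  eat loud: 2
  … (12 more, each ≤ 2)

"and eat", 8 times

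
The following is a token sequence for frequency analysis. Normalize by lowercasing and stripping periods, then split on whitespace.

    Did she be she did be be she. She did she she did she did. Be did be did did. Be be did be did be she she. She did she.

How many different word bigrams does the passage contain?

9

31 tokens → 30 bigram windows in total.
Repeated bigrams (each contributes count−1 duplicates):
  did be: 6
  she did: 5
  be did: 4
  did she: 4
  she she: 4
  be she: 3
  be be: 2
21 duplicate windows → 30 − 21 = 9 distinct.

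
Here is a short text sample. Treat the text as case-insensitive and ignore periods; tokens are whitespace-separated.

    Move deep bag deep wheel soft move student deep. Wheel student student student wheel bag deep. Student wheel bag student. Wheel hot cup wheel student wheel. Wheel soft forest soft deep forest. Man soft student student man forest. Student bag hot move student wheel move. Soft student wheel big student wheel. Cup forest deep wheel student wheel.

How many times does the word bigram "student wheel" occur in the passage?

Scanning the 56 overlapping bigram windows for "student wheel":
  position 13–14: student wheel
  position 17–18: student wheel
  position 20–21: student wheel
  position 25–26: student wheel
  position 43–44: student wheel
  position 47–48: student wheel
  position 50–51: student wheel
  position 56–57: student wheel

8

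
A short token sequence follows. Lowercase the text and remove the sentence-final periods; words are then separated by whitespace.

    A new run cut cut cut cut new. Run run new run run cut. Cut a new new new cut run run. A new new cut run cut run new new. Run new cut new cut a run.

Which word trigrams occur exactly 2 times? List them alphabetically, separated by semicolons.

Trigram counts meeting the condition (exactly 2 times):
  a new new: 2
  cut cut cut: 2
  new cut run: 2
  new new cut: 2
  new run run: 2
  run cut cut: 2

a new new; cut cut cut; new cut run; new new cut; new run run; run cut cut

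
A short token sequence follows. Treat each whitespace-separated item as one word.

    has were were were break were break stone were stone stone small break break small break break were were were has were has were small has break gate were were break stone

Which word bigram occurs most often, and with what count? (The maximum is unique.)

"were were", 5 times

Bigram frequencies (highest first):
  were were: 5
  has were: 3
  were break: 3
  break were: 2
  break stone: 2
  small break: 2
  … (12 more, each ≤ 2)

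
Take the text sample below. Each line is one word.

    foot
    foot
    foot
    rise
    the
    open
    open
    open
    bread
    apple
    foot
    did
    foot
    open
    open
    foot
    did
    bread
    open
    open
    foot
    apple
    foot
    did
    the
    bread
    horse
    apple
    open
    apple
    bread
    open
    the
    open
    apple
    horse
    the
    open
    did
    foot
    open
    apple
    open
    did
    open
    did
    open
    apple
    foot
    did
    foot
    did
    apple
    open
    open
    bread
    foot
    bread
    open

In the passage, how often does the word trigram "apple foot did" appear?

3

Scanning the 57 overlapping trigram windows for "apple foot did":
  position 10–12: apple foot did
  position 22–24: apple foot did
  position 48–50: apple foot did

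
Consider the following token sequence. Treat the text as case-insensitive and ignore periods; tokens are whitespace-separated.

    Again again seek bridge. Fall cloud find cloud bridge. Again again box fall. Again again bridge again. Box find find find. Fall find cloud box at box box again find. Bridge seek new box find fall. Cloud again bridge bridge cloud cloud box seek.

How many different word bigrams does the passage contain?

32

44 tokens → 43 bigram windows in total.
Repeated bigrams (each contributes count−1 duplicates):
  again again: 3
  again box: 2
  again bridge: 2
  box find: 2
  bridge again: 2
  cloud box: 2
  fall cloud: 2
  find cloud: 2
  … (2 more repeated)
11 duplicate windows → 43 − 11 = 32 distinct.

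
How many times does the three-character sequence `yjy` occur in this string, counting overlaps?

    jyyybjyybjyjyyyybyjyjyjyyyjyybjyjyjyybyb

7

Sliding a length-3 window over the 40 characters (38 positions):
  position 11–13: yjy
  position 18–20: yjy
  position 20–22: yjy
  position 22–24: yjy
  position 26–28: yjy
  position 32–34: yjy
  position 34–36: yjy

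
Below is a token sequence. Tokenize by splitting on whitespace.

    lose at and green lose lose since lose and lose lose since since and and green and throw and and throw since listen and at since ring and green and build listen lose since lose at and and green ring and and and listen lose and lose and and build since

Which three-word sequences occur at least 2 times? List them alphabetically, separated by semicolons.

and and green; and green and; lose and lose; lose at and; lose lose since; lose since lose

Trigram counts meeting the condition (at least 2 times):
  and and green: 2
  and green and: 2
  lose and lose: 2
  lose at and: 2
  lose lose since: 2
  lose since lose: 2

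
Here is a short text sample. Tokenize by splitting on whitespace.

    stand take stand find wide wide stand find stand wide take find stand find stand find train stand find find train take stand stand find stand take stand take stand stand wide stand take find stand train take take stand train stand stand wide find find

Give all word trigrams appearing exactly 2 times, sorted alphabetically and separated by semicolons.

Trigram counts meeting the condition (exactly 2 times):
  find stand find: 2
  stand stand wide: 2
  take find stand: 2
  take stand stand: 2

find stand find; stand stand wide; take find stand; take stand stand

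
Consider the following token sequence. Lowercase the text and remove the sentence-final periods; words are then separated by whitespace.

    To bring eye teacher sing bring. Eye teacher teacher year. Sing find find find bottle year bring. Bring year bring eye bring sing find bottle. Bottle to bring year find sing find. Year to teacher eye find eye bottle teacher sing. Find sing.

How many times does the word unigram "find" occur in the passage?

8

Scanning the 43 tokens for "find":
  position 12: find
  position 13: find
  position 14: find
  position 24: find
  position 30: find
  position 32: find
  position 37: find
  position 42: find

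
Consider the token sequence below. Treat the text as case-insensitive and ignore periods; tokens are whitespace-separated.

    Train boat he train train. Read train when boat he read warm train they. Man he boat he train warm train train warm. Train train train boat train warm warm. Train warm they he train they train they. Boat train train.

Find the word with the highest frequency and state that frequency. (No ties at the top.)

"train", 17 times

Unigram frequencies (highest first):
  train: 17
  warm: 6
  boat: 5
  he: 5
  they: 4
  read: 2
  … (2 more, each ≤ 1)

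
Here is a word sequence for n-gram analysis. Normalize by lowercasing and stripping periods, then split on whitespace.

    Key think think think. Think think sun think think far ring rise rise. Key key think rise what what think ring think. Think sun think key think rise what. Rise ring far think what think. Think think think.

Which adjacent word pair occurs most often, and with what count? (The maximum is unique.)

Bigram frequencies (highest first):
  think think: 9
  key think: 3
  think sun: 2
  sun think: 2
  think rise: 2
  rise what: 2
  … (16 more, each ≤ 2)

"think think", 9 times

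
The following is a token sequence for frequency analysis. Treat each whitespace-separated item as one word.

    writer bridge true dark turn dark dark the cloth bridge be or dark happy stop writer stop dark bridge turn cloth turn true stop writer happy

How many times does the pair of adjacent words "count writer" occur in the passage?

0

Scanning the 25 overlapping bigram windows for "count writer":
  (none found)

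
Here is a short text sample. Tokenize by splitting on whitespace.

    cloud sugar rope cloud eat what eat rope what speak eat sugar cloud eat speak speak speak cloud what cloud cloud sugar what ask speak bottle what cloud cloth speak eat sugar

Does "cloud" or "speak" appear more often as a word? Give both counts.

"cloud" (7 vs 6)

"cloud": 7 occurrences
"speak": 6 occurrences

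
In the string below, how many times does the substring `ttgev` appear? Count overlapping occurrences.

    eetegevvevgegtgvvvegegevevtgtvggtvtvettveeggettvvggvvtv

0

Sliding a length-5 window over the 55 characters (51 positions):
  (no match at any position)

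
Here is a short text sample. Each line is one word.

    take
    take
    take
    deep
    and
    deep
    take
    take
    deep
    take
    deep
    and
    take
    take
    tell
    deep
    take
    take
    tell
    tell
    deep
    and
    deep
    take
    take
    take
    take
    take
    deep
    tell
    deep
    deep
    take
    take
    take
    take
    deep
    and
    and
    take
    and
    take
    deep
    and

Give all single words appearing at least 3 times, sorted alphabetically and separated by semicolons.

and; deep; take; tell

Unigram counts meeting the condition (at least 3 times):
  and: 7
  deep: 12
  take: 21
  tell: 4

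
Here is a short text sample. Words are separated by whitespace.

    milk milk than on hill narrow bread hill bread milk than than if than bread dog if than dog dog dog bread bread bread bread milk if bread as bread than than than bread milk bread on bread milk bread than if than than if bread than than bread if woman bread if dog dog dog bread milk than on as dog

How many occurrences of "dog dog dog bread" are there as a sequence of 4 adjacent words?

2

Scanning the 59 overlapping 4-gram windows for "dog dog dog bread":
  position 19–22: dog dog dog bread
  position 54–57: dog dog dog bread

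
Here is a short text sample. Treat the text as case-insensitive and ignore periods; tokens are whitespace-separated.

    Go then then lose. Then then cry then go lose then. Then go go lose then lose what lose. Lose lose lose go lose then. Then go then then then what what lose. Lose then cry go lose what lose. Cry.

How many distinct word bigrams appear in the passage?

17

41 tokens → 40 bigram windows in total.
Repeated bigrams (each contributes count−1 duplicates):
  then then: 6
  lose then: 5
  go lose: 4
  lose lose: 4
  then go: 3
  what lose: 3
  go then: 2
  lose what: 2
  … (2 more repeated)
23 duplicate windows → 40 − 23 = 17 distinct.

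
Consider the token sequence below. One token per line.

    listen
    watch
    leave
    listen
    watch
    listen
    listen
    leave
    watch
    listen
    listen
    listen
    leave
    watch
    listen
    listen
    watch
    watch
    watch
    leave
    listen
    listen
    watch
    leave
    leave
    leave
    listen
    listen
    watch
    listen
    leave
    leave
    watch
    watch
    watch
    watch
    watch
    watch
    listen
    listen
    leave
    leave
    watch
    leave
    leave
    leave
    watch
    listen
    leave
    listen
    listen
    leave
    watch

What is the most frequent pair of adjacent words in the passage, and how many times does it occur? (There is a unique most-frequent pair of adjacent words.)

"listen listen", 8 times

Bigram frequencies (highest first):
  listen listen: 8
  watch watch: 7
  watch listen: 6
  listen leave: 6
  leave watch: 6
  leave leave: 6
  … (3 more, each ≤ 5)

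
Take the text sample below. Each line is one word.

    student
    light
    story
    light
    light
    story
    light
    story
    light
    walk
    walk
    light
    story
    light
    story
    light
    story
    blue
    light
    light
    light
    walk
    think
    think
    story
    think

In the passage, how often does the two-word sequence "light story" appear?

6

Scanning the 25 overlapping bigram windows for "light story":
  position 2–3: light story
  position 5–6: light story
  position 7–8: light story
  position 12–13: light story
  position 14–15: light story
  position 16–17: light story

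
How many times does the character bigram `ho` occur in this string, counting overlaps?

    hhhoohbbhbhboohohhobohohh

4

Sliding a length-2 window over the 25 characters (24 positions):
  position 3–4: ho
  position 15–16: ho
  position 18–19: ho
  position 22–23: ho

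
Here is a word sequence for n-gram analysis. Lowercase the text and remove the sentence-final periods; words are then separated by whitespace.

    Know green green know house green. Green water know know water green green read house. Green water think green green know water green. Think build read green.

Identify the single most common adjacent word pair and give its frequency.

"green green", 4 times

Bigram frequencies (highest first):
  green green: 4
  green know: 2
  house green: 2
  green water: 2
  know water: 2
  water green: 2
  … (12 more, each ≤ 1)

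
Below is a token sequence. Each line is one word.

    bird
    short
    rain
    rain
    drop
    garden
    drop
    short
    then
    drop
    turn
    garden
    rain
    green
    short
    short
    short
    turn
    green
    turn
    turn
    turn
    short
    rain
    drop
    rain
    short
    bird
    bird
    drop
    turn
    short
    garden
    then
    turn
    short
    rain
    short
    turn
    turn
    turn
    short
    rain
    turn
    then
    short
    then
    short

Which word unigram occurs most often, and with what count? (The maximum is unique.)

"short", 13 times

Unigram frequencies (highest first):
  short: 13
  turn: 11
  rain: 7
  drop: 5
  then: 4
  bird: 3
  … (2 more, each ≤ 3)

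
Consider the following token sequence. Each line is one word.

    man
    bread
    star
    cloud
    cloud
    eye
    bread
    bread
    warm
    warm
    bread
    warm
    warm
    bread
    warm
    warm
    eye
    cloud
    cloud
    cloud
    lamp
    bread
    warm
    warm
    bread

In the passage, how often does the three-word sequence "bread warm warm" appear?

4

Scanning the 23 overlapping trigram windows for "bread warm warm":
  position 8–10: bread warm warm
  position 11–13: bread warm warm
  position 14–16: bread warm warm
  position 22–24: bread warm warm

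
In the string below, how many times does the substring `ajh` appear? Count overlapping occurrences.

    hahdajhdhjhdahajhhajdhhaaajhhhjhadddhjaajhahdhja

Sliding a length-3 window over the 48 characters (46 positions):
  position 5–7: ajh
  position 15–17: ajh
  position 26–28: ajh
  position 40–42: ajh

4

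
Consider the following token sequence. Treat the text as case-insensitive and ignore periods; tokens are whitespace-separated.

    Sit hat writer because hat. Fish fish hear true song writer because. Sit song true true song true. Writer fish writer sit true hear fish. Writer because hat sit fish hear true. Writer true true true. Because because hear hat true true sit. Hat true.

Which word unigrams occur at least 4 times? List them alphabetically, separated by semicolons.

Unigram counts meeting the condition (at least 4 times):
  because: 5
  fish: 5
  hat: 5
  hear: 4
  sit: 5
  true: 12
  writer: 6

because; fish; hat; hear; sit; true; writer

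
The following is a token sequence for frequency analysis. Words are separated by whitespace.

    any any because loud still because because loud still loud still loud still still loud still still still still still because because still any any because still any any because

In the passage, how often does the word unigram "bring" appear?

0

Scanning the 30 tokens for "bring":
  (none found)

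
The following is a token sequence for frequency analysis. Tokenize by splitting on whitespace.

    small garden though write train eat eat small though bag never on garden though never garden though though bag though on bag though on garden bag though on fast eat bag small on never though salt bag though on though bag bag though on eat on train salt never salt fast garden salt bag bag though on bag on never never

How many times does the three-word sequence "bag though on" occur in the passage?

Scanning the 59 overlapping trigram windows for "bag though on":
  position 19–21: bag though on
  position 22–24: bag though on
  position 26–28: bag though on
  position 37–39: bag though on
  position 42–44: bag though on
  position 55–57: bag though on

6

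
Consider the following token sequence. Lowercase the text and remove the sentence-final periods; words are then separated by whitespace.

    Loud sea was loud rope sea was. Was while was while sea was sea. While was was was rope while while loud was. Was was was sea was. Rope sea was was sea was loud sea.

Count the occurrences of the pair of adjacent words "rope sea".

Scanning the 35 overlapping bigram windows for "rope sea":
  position 5–6: rope sea
  position 29–30: rope sea

2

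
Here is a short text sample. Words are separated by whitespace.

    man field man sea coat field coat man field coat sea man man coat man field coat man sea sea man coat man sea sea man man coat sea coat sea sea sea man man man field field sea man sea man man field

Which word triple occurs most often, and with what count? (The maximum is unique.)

Trigram frequencies (highest first):
  sea man man: 4
  sea sea man: 3
  field coat man: 2
  coat man field: 2
  man field coat: 2
  man man coat: 2
  … (23 more, each ≤ 2)

"sea man man", 4 times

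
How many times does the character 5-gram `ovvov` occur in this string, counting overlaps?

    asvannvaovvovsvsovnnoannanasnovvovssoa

2

Sliding a length-5 window over the 38 characters (34 positions):
  position 9–13: ovvov
  position 30–34: ovvov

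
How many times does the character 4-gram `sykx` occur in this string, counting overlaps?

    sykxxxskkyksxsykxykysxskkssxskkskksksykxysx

Sliding a length-4 window over the 43 characters (40 positions):
  position 1–4: sykx
  position 14–17: sykx
  position 37–40: sykx

3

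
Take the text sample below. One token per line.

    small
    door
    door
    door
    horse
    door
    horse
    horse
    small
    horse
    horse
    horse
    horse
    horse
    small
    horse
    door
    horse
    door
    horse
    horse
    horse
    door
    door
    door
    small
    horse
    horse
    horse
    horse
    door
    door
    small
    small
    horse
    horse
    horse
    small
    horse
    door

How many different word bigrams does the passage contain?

9

40 tokens → 39 bigram windows in total.
Repeated bigrams (each contributes count−1 duplicates):
  horse horse: 12
  horse door: 6
  door door: 5
  small horse: 5
  door horse: 4
  horse small: 3
  door small: 2
30 duplicate windows → 39 − 30 = 9 distinct.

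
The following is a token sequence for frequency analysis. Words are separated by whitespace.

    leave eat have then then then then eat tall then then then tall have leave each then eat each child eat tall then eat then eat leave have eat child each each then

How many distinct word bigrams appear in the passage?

33 tokens → 32 bigram windows in total.
Repeated bigrams (each contributes count−1 duplicates):
  then then: 5
  then eat: 4
  each then: 2
  eat tall: 2
  tall then: 2
10 duplicate windows → 32 − 10 = 22 distinct.

22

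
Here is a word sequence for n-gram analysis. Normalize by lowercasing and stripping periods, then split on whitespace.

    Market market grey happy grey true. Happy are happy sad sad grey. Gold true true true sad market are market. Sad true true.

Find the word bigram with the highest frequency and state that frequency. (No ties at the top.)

Bigram frequencies (highest first):
  true true: 3
  market market: 1
  market grey: 1
  grey happy: 1
  happy grey: 1
  grey true: 1
  … (14 more, each ≤ 1)

"true true", 3 times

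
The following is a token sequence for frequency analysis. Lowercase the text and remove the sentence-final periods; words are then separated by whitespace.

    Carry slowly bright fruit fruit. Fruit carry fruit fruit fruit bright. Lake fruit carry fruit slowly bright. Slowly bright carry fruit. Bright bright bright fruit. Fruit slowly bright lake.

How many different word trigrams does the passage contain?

23

29 tokens → 27 trigram windows in total.
Repeated trigrams (each contributes count−1 duplicates):
  bright fruit fruit: 2
  fruit carry fruit: 2
  fruit fruit fruit: 2
  fruit slowly bright: 2
4 duplicate windows → 27 − 4 = 23 distinct.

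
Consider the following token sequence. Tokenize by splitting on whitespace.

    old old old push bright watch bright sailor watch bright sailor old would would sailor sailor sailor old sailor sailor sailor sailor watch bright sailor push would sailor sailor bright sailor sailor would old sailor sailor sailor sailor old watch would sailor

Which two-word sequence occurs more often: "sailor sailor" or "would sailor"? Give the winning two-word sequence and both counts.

"sailor sailor": 10 occurrences
"would sailor": 3 occurrences

"sailor sailor" (10 vs 3)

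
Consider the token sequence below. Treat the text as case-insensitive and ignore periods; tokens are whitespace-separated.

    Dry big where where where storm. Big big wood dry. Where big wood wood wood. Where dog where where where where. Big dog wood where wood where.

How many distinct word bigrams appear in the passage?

17

27 tokens → 26 bigram windows in total.
Repeated bigrams (each contributes count−1 duplicates):
  where where: 5
  wood where: 3
  big wood: 2
  where big: 2
  wood wood: 2
9 duplicate windows → 26 − 9 = 17 distinct.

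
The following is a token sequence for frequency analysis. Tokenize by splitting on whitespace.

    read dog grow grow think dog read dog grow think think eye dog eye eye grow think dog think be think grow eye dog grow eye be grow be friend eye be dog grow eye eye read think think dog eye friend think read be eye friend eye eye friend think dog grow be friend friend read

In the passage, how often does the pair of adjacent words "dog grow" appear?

5

Scanning the 56 overlapping bigram windows for "dog grow":
  position 2–3: dog grow
  position 8–9: dog grow
  position 24–25: dog grow
  position 33–34: dog grow
  position 52–53: dog grow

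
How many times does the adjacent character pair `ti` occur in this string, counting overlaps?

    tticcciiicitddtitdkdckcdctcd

Sliding a length-2 window over the 28 characters (27 positions):
  position 2–3: ti
  position 15–16: ti

2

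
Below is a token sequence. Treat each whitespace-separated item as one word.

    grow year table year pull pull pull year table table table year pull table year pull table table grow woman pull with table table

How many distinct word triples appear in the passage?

19

24 tokens → 22 trigram windows in total.
Repeated trigrams (each contributes count−1 duplicates):
  table year pull: 3
  year pull table: 2
3 duplicate windows → 22 − 3 = 19 distinct.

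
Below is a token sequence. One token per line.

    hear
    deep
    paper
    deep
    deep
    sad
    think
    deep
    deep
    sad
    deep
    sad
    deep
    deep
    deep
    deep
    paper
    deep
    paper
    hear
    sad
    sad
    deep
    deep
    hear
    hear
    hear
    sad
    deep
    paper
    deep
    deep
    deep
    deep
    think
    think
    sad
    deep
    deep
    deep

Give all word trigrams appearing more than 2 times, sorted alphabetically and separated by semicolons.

deep deep deep; deep paper deep; sad deep deep

Trigram counts meeting the condition (more than 2 times):
  deep deep deep: 5
  deep paper deep: 3
  sad deep deep: 3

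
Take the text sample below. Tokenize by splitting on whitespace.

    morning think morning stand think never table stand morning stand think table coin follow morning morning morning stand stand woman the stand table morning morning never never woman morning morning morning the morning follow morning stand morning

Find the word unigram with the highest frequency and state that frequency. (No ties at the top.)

Unigram frequencies (highest first):
  morning: 14
  stand: 7
  think: 3
  never: 3
  table: 3
  follow: 2
  … (3 more, each ≤ 2)

"morning", 14 times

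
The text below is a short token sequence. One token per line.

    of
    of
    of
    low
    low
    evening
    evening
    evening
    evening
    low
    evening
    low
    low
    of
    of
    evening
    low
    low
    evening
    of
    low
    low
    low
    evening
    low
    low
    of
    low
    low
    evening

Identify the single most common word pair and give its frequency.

"low low", 7 times

Bigram frequencies (highest first):
  low low: 7
  low evening: 5
  evening low: 4
  of of: 3
  of low: 3
  evening evening: 3
  … (3 more, each ≤ 2)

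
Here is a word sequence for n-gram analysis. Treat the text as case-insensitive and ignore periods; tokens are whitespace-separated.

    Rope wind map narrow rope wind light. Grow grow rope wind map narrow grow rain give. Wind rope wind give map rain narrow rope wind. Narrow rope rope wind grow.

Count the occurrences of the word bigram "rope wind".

6

Scanning the 29 overlapping bigram windows for "rope wind":
  position 1–2: rope wind
  position 5–6: rope wind
  position 10–11: rope wind
  position 18–19: rope wind
  position 24–25: rope wind
  position 28–29: rope wind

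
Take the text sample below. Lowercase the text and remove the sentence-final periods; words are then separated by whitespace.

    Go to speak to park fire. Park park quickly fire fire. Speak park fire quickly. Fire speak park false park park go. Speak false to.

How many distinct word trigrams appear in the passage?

25 tokens → 23 trigram windows in total.
Repeated trigrams (each contributes count−1 duplicates):
  fire speak park: 2
1 duplicate windows → 23 − 1 = 22 distinct.

22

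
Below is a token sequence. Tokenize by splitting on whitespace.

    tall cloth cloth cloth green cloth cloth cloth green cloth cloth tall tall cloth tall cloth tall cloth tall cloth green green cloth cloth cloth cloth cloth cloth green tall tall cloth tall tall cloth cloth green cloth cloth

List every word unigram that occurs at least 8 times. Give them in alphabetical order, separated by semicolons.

cloth; tall

Unigram counts meeting the condition (at least 8 times):
  cloth: 23
  tall: 10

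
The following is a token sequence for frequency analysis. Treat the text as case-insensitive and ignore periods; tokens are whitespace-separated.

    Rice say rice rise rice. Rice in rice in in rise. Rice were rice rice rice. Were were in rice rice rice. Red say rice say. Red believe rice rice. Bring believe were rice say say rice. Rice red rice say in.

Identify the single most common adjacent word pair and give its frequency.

"rice rice", 7 times

Bigram frequencies (highest first):
  rice rice: 7
  rice say: 4
  say rice: 3
  rise rice: 2
  rice in: 2
  in rice: 2
  … (18 more, each ≤ 2)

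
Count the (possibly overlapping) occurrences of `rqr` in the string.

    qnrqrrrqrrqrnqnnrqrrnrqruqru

Sliding a length-3 window over the 28 characters (26 positions):
  position 3–5: rqr
  position 7–9: rqr
  position 10–12: rqr
  position 17–19: rqr
  position 22–24: rqr

5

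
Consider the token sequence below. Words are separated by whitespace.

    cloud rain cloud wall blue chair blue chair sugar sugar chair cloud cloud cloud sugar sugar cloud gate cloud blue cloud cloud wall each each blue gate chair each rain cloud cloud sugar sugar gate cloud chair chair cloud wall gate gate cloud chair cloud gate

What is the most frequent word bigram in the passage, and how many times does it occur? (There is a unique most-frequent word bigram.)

Bigram frequencies (highest first):
  cloud cloud: 4
  cloud wall: 3
  sugar sugar: 3
  chair cloud: 3
  gate cloud: 3
  rain cloud: 2
  … (23 more, each ≤ 2)

"cloud cloud", 4 times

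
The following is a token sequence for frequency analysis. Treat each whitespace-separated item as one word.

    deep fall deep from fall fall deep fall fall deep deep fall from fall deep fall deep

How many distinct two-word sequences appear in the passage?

17 tokens → 16 bigram windows in total.
Repeated bigrams (each contributes count−1 duplicates):
  fall deep: 5
  deep fall: 4
  fall fall: 2
  from fall: 2
9 duplicate windows → 16 − 9 = 7 distinct.

7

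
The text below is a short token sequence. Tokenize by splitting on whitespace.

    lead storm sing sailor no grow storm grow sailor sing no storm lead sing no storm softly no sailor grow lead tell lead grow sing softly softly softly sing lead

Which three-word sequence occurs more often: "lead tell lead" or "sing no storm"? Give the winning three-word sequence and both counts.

"lead tell lead": 1 occurrence
"sing no storm": 2 occurrences

"sing no storm" (2 vs 1)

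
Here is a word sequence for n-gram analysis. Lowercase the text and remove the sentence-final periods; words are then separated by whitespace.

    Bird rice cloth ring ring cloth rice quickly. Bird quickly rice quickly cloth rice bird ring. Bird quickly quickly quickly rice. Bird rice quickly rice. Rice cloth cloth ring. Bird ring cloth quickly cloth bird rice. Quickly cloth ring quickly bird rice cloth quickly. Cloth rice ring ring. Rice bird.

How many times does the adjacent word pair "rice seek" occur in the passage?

0

Scanning the 49 overlapping bigram windows for "rice seek":
  (none found)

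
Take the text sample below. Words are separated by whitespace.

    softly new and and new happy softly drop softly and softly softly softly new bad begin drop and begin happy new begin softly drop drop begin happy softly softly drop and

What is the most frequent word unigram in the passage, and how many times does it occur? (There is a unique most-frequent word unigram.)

Unigram frequencies (highest first):
  softly: 9
  and: 5
  drop: 5
  new: 4
  begin: 4
  happy: 3
  … (1 more, each ≤ 1)

"softly", 9 times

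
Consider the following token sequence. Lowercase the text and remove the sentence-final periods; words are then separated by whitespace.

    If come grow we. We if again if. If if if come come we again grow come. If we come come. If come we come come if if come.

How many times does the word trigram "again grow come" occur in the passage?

1

Scanning the 27 overlapping trigram windows for "again grow come":
  position 15–17: again grow come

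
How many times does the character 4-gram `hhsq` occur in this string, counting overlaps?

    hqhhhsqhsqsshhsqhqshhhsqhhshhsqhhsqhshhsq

6

Sliding a length-4 window over the 41 characters (38 positions):
  position 4–7: hhsq
  position 13–16: hhsq
  position 21–24: hhsq
  position 28–31: hhsq
  position 32–35: hhsq
  position 38–41: hhsq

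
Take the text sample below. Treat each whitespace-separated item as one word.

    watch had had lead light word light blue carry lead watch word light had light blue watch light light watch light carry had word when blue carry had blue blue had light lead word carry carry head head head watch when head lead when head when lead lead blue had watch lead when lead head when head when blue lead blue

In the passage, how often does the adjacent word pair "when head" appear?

Scanning the 60 overlapping bigram windows for "when head":
  position 41–42: when head
  position 44–45: when head
  position 56–57: when head

3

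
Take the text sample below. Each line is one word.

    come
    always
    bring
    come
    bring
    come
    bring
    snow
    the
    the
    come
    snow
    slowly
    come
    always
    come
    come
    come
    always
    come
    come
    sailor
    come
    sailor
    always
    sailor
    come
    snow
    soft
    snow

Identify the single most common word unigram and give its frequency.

"come", 12 times

Unigram frequencies (highest first):
  come: 12
  always: 4
  snow: 4
  bring: 3
  sailor: 3
  the: 2
  … (2 more, each ≤ 1)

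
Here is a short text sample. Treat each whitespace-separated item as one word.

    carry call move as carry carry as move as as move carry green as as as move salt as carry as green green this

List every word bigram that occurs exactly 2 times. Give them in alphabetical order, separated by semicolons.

as carry; carry as; move as

Bigram counts meeting the condition (exactly 2 times):
  as carry: 2
  carry as: 2
  move as: 2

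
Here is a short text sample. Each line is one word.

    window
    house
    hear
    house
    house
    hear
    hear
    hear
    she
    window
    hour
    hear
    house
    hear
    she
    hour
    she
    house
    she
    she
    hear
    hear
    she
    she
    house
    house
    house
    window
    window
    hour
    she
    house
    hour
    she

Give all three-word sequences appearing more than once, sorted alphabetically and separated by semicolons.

Trigram counts meeting the condition (more than once):
  hear hear she: 2
  hour she house: 2

hear hear she; hour she house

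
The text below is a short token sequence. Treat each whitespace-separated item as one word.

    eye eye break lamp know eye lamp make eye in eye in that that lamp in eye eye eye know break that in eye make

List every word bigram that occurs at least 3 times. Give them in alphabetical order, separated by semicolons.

Bigram counts meeting the condition (at least 3 times):
  eye eye: 3
  in eye: 3

eye eye; in eye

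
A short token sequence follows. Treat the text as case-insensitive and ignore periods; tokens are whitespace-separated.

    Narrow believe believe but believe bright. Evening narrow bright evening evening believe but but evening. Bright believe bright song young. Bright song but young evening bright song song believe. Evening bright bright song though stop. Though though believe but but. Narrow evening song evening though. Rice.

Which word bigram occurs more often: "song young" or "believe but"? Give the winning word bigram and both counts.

"believe but" (3 vs 1)

"song young": 1 occurrence
"believe but": 3 occurrences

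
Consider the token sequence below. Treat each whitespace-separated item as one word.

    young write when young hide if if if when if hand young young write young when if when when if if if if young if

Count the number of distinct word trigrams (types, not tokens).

25 tokens → 23 trigram windows in total.
Repeated trigrams (each contributes count−1 duplicates):
  if if if: 3
2 duplicate windows → 23 − 2 = 21 distinct.

21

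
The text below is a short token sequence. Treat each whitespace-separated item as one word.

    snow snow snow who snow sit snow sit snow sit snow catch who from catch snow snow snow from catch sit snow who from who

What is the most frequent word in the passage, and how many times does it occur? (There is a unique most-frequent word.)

"snow", 11 times

Unigram frequencies (highest first):
  snow: 11
  who: 4
  sit: 4
  catch: 3
  from: 3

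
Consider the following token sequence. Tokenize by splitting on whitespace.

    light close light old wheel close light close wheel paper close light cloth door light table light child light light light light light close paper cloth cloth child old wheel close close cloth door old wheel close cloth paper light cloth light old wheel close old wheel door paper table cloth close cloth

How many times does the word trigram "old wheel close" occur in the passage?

4

Scanning the 51 overlapping trigram windows for "old wheel close":
  position 4–6: old wheel close
  position 29–31: old wheel close
  position 35–37: old wheel close
  position 43–45: old wheel close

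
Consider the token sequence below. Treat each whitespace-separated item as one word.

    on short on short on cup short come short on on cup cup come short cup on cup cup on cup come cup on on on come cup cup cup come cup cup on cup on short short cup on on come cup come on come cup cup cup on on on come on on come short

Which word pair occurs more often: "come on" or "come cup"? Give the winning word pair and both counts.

"come cup" (5 vs 2)

"come on": 2 occurrences
"come cup": 5 occurrences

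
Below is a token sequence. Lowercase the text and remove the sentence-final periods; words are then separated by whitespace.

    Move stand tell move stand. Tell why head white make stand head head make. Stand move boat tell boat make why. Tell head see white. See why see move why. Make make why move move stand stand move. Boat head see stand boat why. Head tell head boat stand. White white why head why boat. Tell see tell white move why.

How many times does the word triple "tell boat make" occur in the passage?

Scanning the 59 overlapping trigram windows for "tell boat make":
  position 18–20: tell boat make

1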